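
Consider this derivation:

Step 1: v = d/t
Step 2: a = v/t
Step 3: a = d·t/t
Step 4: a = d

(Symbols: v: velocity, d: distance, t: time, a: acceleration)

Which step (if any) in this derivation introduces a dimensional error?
Step 3

Step 1: v = d/t → LHS [L T^-1], RHS [L T^-1] ✓
Step 2: a = v/t → LHS [L T^-2], RHS [L T^-2] ✓
Step 3: a = d·t/t → LHS [L T^-2], RHS [L] ✗

The first dimensional inconsistency appears in step 3: a = d·t/t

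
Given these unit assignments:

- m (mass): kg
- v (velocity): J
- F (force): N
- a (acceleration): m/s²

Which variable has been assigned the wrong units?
v

The variable v (velocity) should have units m/s, not J.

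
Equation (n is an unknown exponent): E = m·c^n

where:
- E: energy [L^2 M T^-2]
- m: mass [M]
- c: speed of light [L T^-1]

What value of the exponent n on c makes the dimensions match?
n = 2

E has dimensions [L^2 M T^-2]; c has dimensions [L T^-1].
The rest of the RHS has dimensions [M], so c^n must supply [L^2 T^-2].
With n = 2: m·c^2 has dimensions [L^2 M T^-2], matching the LHS ✓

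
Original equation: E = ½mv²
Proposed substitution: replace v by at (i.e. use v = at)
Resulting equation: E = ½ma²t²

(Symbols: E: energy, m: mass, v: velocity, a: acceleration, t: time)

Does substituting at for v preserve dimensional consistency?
Yes

[v] = [L T^-1] and [at] = [L T^-1]. These match, so the substitution replaces a quantity by one of the same dimensions and the result E = ½ma²t² has LHS [L^2 M T^-2] vs RHS [L^2 M T^-2] — still consistent.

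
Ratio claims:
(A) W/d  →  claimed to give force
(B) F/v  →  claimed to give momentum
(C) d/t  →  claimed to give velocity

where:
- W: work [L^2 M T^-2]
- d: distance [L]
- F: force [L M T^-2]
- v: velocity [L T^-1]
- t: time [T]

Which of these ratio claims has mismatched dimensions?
(B) F/v does not give momentum

(A) W/d: [L M T^-2] = force [L M T^-2] ✓
(B) F/v: [M T^-1] ≠ momentum [L M T^-1] ✗
(C) d/t: [L T^-1] = velocity [L T^-1] ✓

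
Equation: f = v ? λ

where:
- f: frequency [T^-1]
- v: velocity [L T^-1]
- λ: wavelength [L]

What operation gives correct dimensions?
division (÷): f = v ÷ λ

f [T^-1]; v [L T^-1]; λ [L].
v × λ → [L^2 T^-1] ✗
v ÷ λ → [T^-1] ✓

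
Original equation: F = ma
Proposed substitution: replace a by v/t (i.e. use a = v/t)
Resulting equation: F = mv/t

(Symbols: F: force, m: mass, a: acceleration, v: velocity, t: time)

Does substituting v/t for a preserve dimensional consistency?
Yes

[a] = [L T^-2] and [v/t] = [L T^-2]. These match, so the substitution replaces a quantity by one of the same dimensions and the result F = mv/t has LHS [L M T^-2] vs RHS [L M T^-2] — still consistent.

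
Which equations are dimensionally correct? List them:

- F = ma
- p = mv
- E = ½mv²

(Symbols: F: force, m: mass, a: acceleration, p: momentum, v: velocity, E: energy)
Dimensionally correct: F = ma, p = mv, E = ½mv²
Dimensionally incorrect: none
Ordered (correct first, then incorrect): F = ma, p = mv, E = ½mv²

- F = ma: LHS [L M T^-2], RHS [L M T^-2] → correct ✓
- p = mv: LHS [L M T^-1], RHS [L M T^-1] → correct ✓
- E = ½mv²: LHS [L^2 M T^-2], RHS [L^2 M T^-2] → correct ✓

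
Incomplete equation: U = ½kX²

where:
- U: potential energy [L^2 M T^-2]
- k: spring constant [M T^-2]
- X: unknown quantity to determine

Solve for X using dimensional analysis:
X = x (displacement), dimensions [L]

U has dimensions [L^2 M T^-2]; the rest of the RHS (½k) has dimensions [M T^-2].
So X² must have dimensions [L^2], i.e. X has dimensions [L] — X = x (displacement).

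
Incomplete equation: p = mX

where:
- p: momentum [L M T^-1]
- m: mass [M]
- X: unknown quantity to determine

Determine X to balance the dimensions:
X = v (velocity), dimensions [L T^-1]

p has dimensions [L M T^-1]; the rest of the RHS (m) has dimensions [M].
So X must have dimensions [L T^-1] — X = v (velocity).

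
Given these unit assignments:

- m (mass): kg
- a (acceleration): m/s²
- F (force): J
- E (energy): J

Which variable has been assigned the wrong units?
F

The variable F (force) should have units N, not J.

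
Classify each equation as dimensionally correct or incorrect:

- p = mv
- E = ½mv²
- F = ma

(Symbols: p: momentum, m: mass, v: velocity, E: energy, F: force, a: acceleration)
Dimensionally correct: p = mv, E = ½mv², F = ma
Dimensionally incorrect: none
Ordered (correct first, then incorrect): p = mv, E = ½mv², F = ma

- p = mv: LHS [L M T^-1], RHS [L M T^-1] → correct ✓
- E = ½mv²: LHS [L^2 M T^-2], RHS [L^2 M T^-2] → correct ✓
- F = ma: LHS [L M T^-2], RHS [L M T^-2] → correct ✓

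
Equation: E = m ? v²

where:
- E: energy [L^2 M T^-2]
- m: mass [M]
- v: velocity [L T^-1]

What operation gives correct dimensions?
multiplication (×): E = m × v²

E [L^2 M T^-2]; m [M]; v² [L^2 T^-2].
m × v² → [L^2 M T^-2] ✓
m ÷ v² → [L^-2 M T^2] ✗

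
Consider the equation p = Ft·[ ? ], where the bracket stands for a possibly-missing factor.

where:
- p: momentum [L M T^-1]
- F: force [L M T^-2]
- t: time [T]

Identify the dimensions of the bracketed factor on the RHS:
Nothing is missing — the bracketed factor must be dimensionless.

p has dimensions [L M T^-1] and Ft already has dimensions [L M T^-1], so p = Ft is dimensionally complete.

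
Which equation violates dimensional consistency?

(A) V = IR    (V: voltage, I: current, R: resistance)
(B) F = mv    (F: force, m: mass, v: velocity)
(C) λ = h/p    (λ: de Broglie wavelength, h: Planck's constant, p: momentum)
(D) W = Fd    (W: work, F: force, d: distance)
(B) F = mv

The equation (B) F = mv is dimensionally incorrect.

LHS (F): [L M T^-2]
RHS (mv): [L M T^-1] ✗

The dimensions do not match. The other three equations balance.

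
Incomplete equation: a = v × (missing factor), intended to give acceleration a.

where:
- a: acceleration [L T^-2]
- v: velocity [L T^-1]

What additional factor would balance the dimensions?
1/t (inverse time), dimensions [T^-1]

a has dimensions [L T^-2] and v has dimensions [L T^-1].
The missing factor must have dimensions [L T^-2] / [L T^-1] = [T^-1], i.e. inverse time (1/t).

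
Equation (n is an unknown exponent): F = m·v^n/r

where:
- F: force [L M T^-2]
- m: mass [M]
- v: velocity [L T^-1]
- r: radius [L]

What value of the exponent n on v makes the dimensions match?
n = 2

F has dimensions [L M T^-2]; v has dimensions [L T^-1].
The rest of the RHS has dimensions [L^-1 M], so v^n must supply [L^2 T^-2].
With n = 2: m·v^2/r has dimensions [L M T^-2], matching the LHS ✓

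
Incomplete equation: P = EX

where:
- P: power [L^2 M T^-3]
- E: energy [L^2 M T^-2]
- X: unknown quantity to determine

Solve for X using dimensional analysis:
X = f (inverse time / frequency (1/t)), dimensions [T^-1]

P has dimensions [L^2 M T^-3]; the rest of the RHS (E) has dimensions [L^2 M T^-2].
So X must have dimensions [T^-1] — X = f (inverse time / frequency (1/t)).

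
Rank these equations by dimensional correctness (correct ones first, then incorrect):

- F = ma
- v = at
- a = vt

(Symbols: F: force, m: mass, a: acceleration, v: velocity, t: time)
Dimensionally correct: F = ma, v = at
Dimensionally incorrect: a = vt
Ordered (correct first, then incorrect): F = ma, v = at, a = vt

- F = ma: LHS [L M T^-2], RHS [L M T^-2] → correct ✓
- v = at: LHS [L T^-1], RHS [L T^-1] → correct ✓
- a = vt: LHS [L T^-2], RHS [L] → incorrect ✗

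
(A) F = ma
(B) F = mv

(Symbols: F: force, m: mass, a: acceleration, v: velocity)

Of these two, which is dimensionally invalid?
(B)

(A) F = ma: LHS [L M T^-2], RHS [L M T^-2] ✓
(B) F = mv: LHS [L M T^-2], RHS [L M T^-1] ✗

Expression (B) F = mv is dimensionally incorrect.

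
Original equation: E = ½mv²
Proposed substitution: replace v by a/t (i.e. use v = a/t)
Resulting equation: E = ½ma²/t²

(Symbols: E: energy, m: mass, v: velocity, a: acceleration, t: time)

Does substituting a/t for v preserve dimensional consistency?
No

[v] = [L T^-1] and [a/t] = [L T^-3]. These differ, so the substitution replaces a quantity by one of different dimensions and the result E = ½ma²/t² has LHS [L^2 M T^-2] vs RHS [L^2 M T^-6] — inconsistent.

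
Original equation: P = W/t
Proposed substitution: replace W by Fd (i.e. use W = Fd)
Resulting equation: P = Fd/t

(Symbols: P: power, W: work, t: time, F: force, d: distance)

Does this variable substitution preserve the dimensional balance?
Yes

[W] = [L^2 M T^-2] and [Fd] = [L^2 M T^-2]. These match, so the substitution replaces a quantity by one of the same dimensions and the result P = Fd/t has LHS [L^2 M T^-3] vs RHS [L^2 M T^-3] — still consistent.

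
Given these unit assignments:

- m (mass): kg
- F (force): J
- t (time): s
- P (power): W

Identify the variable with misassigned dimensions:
F

The variable F (force) should have units N, not J.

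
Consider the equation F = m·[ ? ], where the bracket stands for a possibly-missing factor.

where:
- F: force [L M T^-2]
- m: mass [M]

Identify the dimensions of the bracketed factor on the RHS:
[L T^-2] — acceleration (e.g. a)

F has dimensions [L M T^-2]; m has dimensions [M].
The bracketed factor must supply [L M T^-2] / [M] = [L T^-2].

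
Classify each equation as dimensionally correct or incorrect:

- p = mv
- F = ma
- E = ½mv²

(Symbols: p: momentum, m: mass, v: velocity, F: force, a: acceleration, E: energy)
Dimensionally correct: p = mv, F = ma, E = ½mv²
Dimensionally incorrect: none
Ordered (correct first, then incorrect): p = mv, F = ma, E = ½mv²

- p = mv: LHS [L M T^-1], RHS [L M T^-1] → correct ✓
- F = ma: LHS [L M T^-2], RHS [L M T^-2] → correct ✓
- E = ½mv²: LHS [L^2 M T^-2], RHS [L^2 M T^-2] → correct ✓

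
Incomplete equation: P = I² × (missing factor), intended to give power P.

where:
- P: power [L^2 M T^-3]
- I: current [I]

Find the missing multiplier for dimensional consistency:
R (resistance), dimensions [I^-2 L^2 M T^-3]

P has dimensions [L^2 M T^-3] and I² has dimensions [I^2].
The missing factor must have dimensions [L^2 M T^-3] / [I^2] = [I^-2 L^2 M T^-3], i.e. resistance (R).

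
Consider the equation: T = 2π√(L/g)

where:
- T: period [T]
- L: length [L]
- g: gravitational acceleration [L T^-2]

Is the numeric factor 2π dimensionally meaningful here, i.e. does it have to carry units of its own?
No

T has dimensions [T] and √(L/g) already has dimensions [T], so the equation balances without 2π contributing any dimensions. 2π is a pure (dimensionless) number; changing or removing it would not affect dimensional consistency.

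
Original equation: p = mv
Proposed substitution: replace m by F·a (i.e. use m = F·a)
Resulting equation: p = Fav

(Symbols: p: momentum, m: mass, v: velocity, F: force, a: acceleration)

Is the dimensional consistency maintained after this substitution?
No

[m] = [M] and [F·a] = [L^2 M T^-4]. These differ, so the substitution replaces a quantity by one of different dimensions and the result p = Fav has LHS [L M T^-1] vs RHS [L^3 M T^-5] — inconsistent.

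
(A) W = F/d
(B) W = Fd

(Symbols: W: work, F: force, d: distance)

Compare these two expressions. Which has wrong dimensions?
(A)

(A) W = F/d: LHS [L^2 M T^-2], RHS [M T^-2] ✗
(B) W = Fd: LHS [L^2 M T^-2], RHS [L^2 M T^-2] ✓

Expression (A) W = F/d is dimensionally incorrect.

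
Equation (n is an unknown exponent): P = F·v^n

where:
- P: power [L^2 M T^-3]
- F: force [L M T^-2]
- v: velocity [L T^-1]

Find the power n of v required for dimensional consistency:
n = 1

P has dimensions [L^2 M T^-3]; v has dimensions [L T^-1].
The rest of the RHS has dimensions [L M T^-2], so v^n must supply [L T^-1].
With n = 1: F·v^1 has dimensions [L^2 M T^-3], matching the LHS ✓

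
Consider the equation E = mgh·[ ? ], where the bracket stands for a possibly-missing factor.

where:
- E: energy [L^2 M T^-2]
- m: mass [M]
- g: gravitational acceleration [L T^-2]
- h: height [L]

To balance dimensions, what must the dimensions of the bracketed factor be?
Nothing is missing — the bracketed factor must be dimensionless.

E has dimensions [L^2 M T^-2] and mgh already has dimensions [L^2 M T^-2], so E = mgh is dimensionally complete.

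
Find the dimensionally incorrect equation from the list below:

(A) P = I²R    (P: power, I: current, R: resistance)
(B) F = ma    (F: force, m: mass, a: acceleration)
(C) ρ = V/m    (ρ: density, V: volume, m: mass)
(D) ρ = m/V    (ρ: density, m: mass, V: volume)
(C) ρ = V/m

The equation (C) ρ = V/m is dimensionally incorrect.

LHS (ρ): [L^-3 M]
RHS (V/m): [L^3 M^-1] ✗

The dimensions do not match. The other three equations balance.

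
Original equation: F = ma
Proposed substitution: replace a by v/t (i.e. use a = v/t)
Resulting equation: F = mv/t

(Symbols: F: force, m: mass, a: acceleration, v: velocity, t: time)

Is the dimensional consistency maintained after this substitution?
Yes

[a] = [L T^-2] and [v/t] = [L T^-2]. These match, so the substitution replaces a quantity by one of the same dimensions and the result F = mv/t has LHS [L M T^-2] vs RHS [L M T^-2] — still consistent.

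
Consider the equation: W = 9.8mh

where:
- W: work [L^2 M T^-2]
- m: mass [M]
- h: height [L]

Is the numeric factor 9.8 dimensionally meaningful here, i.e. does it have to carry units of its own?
Yes

W has dimensions [L^2 M T^-2], while mh alone has dimensions [L M]. For the equation to balance, the factor 9.8 must carry dimensions [L T^-2] — it is a dimensional constant (a numerical value of a physical quantity with its units suppressed), not a pure number.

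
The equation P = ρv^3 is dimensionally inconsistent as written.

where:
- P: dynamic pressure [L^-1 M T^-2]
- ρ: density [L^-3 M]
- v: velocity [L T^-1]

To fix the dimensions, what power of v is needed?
The exponent of v should be 2: P = ρv^2

The LHS P has dimensions [L^-1 M T^-2]; v has dimensions [L T^-1].
As written, the RHS ρv^3 (exponent 3 on v) has dimensions [M T^-3], which does not match.
With exponent 2, the RHS ρv^2 has dimensions [L^-1 M T^-2], matching the LHS.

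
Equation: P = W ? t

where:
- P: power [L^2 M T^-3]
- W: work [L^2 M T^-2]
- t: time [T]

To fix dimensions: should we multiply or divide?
division (÷): P = W ÷ t

P [L^2 M T^-3]; W [L^2 M T^-2]; t [T].
W × t → [L^2 M T^-1] ✗
W ÷ t → [L^2 M T^-3] ✓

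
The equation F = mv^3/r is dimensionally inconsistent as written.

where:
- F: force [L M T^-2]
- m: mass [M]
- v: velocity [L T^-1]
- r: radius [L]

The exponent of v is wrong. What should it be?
The exponent of v should be 2: F = mv^2/r

The LHS F has dimensions [L M T^-2]; v has dimensions [L T^-1].
As written, the RHS mv^3/r (exponent 3 on v) has dimensions [L^2 M T^-3], which does not match.
With exponent 2, the RHS mv^2/r has dimensions [L M T^-2], matching the LHS.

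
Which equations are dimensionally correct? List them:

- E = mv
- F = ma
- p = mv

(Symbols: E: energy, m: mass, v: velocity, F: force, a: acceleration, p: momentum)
Dimensionally correct: F = ma, p = mv
Dimensionally incorrect: E = mv
Ordered (correct first, then incorrect): F = ma, p = mv, E = mv

- E = mv: LHS [L^2 M T^-2], RHS [L M T^-1] → incorrect ✗
- F = ma: LHS [L M T^-2], RHS [L M T^-2] → correct ✓
- p = mv: LHS [L M T^-1], RHS [L M T^-1] → correct ✓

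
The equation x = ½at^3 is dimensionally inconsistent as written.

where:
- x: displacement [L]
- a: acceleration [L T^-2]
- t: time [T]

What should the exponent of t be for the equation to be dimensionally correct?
The exponent of t should be 2: x = ½at^2

The LHS x has dimensions [L]; t has dimensions [T].
As written, the RHS ½at^3 (exponent 3 on t) has dimensions [L T], which does not match.
With exponent 2, the RHS ½at^2 has dimensions [L], matching the LHS.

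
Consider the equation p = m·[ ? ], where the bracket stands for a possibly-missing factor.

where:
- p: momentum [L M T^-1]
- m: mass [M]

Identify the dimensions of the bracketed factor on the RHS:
[L T^-1] — velocity (e.g. v)

p has dimensions [L M T^-1]; m has dimensions [M].
The bracketed factor must supply [L M T^-1] / [M] = [L T^-1].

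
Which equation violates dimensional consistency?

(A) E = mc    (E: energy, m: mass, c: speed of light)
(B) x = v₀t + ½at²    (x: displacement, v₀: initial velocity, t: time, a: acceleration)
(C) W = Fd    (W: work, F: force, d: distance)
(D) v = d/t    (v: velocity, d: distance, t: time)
(A) E = mc

The equation (A) E = mc is dimensionally incorrect.

LHS (E): [L^2 M T^-2]
RHS (mc): [L M T^-1] ✗

The dimensions do not match. The other three equations balance.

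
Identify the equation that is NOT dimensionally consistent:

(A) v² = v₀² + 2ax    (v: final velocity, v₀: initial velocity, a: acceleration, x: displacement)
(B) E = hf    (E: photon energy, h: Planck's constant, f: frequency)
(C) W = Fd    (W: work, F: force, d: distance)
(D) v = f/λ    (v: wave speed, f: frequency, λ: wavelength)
(D) v = f/λ

The equation (D) v = f/λ is dimensionally incorrect.

LHS (v): [L T^-1]
RHS (f/λ): [L^-1 T^-1] ✗

The dimensions do not match. The other three equations balance.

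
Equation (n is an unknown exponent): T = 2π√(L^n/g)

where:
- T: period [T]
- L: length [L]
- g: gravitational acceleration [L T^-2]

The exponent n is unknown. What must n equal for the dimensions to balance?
n = 1

T has dimensions [T]; L has dimensions [L].
With n = 1: 2π√(L^1/g) has dimensions [T], matching the LHS ✓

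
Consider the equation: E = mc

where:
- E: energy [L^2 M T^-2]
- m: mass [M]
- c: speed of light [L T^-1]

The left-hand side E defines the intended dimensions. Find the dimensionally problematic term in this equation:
The right-hand side term mc

E has dimensions [L^2 M T^-2], but mc has dimensions [L M T^-1], so the term mc is dimensionally wrong for E.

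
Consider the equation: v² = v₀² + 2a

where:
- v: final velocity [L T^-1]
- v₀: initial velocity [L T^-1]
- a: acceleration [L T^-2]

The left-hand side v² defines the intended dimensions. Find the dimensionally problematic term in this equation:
The term 2a

Checking each RHS term against the LHS:
- v₀²: [L^2 T^-2] — matches v² [L^2 T^-2] ✓
- 2a: [L T^-2] — does NOT match v² [L^2 T^-2] ✗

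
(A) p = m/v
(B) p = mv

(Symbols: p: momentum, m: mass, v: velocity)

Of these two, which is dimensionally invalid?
(A)

(A) p = m/v: LHS [L M T^-1], RHS [L^-1 M T] ✗
(B) p = mv: LHS [L M T^-1], RHS [L M T^-1] ✓

Expression (A) p = m/v is dimensionally incorrect.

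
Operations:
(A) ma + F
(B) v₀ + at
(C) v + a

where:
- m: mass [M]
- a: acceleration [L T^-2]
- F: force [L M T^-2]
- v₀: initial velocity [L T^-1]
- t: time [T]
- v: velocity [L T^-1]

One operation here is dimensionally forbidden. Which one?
(C) v + a

(A) ma + F: ma [L M T^-2] and F [L M T^-2] — same dimensions ✓
(B) v₀ + at: v₀ [L T^-1] and at [L T^-1] — same dimensions ✓
(C) v + a: v [L T^-1] and a [L T^-2] — different dimensions cannot be added/subtracted ✗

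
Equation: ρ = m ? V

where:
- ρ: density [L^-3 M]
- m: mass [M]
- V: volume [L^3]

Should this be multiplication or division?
division (÷): ρ = m ÷ V

ρ [L^-3 M]; m [M]; V [L^3].
m × V → [L^3 M] ✗
m ÷ V → [L^-3 M] ✓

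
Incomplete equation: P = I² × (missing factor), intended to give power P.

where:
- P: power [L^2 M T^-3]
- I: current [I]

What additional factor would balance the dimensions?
R (resistance), dimensions [I^-2 L^2 M T^-3]

P has dimensions [L^2 M T^-3] and I² has dimensions [I^2].
The missing factor must have dimensions [L^2 M T^-3] / [I^2] = [I^-2 L^2 M T^-3], i.e. resistance (R).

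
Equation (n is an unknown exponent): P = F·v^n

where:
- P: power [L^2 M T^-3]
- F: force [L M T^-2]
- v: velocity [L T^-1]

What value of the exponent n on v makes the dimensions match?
n = 1

P has dimensions [L^2 M T^-3]; v has dimensions [L T^-1].
The rest of the RHS has dimensions [L M T^-2], so v^n must supply [L T^-1].
With n = 1: F·v^1 has dimensions [L^2 M T^-3], matching the LHS ✓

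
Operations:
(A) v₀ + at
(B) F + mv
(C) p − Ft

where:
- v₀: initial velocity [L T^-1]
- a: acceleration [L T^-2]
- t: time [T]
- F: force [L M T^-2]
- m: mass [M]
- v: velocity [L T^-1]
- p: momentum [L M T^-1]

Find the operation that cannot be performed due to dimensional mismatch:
(B) F + mv

(A) v₀ + at: v₀ [L T^-1] and at [L T^-1] — same dimensions ✓
(B) F + mv: F [L M T^-2] and mv [L M T^-1] — different dimensions cannot be added/subtracted ✗
(C) p − Ft: p [L M T^-1] and Ft [L M T^-1] — same dimensions ✓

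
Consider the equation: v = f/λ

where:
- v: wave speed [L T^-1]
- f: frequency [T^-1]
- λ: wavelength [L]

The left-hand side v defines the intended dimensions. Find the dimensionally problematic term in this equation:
The right-hand side term f/λ

v has dimensions [L T^-1], but f/λ has dimensions [L^-1 T^-1], so the term f/λ is dimensionally wrong for v.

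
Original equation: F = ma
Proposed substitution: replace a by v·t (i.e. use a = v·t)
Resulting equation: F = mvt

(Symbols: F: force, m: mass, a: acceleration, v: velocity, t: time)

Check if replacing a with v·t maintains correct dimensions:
No

[a] = [L T^-2] and [v·t] = [L]. These differ, so the substitution replaces a quantity by one of different dimensions and the result F = mvt has LHS [L M T^-2] vs RHS [L M] — inconsistent.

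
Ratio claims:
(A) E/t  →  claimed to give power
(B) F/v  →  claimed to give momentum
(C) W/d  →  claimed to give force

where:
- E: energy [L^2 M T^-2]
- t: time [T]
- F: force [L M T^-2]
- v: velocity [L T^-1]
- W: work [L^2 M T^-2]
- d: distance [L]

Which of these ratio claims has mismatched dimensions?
(B) F/v does not give momentum

(A) E/t: [L^2 M T^-3] = power [L^2 M T^-3] ✓
(B) F/v: [M T^-1] ≠ momentum [L M T^-1] ✗
(C) W/d: [L M T^-2] = force [L M T^-2] ✓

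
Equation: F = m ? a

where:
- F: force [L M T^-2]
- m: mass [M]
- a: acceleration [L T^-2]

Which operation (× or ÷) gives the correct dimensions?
multiplication (×): F = m × a

F [L M T^-2]; m [M]; a [L T^-2].
m × a → [L M T^-2] ✓
m ÷ a → [L^-1 M T^2] ✗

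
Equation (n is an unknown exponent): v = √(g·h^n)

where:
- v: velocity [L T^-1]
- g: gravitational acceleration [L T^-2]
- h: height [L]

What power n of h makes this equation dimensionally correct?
n = 1

v has dimensions [L T^-1]; h has dimensions [L].
With n = 1: √(g·h^1) has dimensions [L T^-1], matching the LHS ✓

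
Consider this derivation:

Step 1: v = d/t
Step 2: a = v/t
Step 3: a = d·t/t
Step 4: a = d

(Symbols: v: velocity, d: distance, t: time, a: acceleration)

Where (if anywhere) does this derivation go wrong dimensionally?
Step 3

Step 1: v = d/t → LHS [L T^-1], RHS [L T^-1] ✓
Step 2: a = v/t → LHS [L T^-2], RHS [L T^-2] ✓
Step 3: a = d·t/t → LHS [L T^-2], RHS [L] ✗

The first dimensional inconsistency appears in step 3: a = d·t/t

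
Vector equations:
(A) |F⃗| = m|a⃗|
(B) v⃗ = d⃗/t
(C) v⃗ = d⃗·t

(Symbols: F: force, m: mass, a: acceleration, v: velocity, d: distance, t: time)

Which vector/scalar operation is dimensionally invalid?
(C) v⃗ = d⃗·t

(A) |F⃗| = m|a⃗|: LHS [L M T^-2], RHS [L M T^-2] ✓ — magnitudes of vectors are scalars
(B) v⃗ = d⃗/t: LHS [L T^-1], RHS [L T^-1] ✓ — displacement (vector) divided by time (scalar)
(C) v⃗ = d⃗·t: LHS [L T^-1], RHS [L T] ✗ — velocity is displacement per time; should be d⃗/t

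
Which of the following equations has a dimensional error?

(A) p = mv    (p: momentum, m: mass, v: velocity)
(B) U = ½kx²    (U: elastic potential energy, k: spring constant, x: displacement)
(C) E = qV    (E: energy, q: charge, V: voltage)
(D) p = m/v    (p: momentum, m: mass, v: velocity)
(D) p = m/v

The equation (D) p = m/v is dimensionally incorrect.

LHS (p): [L M T^-1]
RHS (m/v): [L^-1 M T] ✗

The dimensions do not match. The other three equations balance.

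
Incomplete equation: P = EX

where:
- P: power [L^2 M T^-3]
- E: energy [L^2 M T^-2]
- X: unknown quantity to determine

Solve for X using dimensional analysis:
X = f (inverse time / frequency (1/t)), dimensions [T^-1]

P has dimensions [L^2 M T^-3]; the rest of the RHS (E) has dimensions [L^2 M T^-2].
So X must have dimensions [T^-1] — X = f (inverse time / frequency (1/t)).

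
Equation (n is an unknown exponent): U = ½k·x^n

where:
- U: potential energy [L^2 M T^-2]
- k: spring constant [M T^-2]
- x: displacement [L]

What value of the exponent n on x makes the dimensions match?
n = 2

U has dimensions [L^2 M T^-2]; x has dimensions [L].
The rest of the RHS has dimensions [M T^-2], so x^n must supply [L^2].
With n = 2: ½k·x^2 has dimensions [L^2 M T^-2], matching the LHS ✓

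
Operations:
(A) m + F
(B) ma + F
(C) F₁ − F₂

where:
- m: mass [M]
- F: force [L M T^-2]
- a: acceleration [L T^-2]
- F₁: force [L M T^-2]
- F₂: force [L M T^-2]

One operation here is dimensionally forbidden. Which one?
(A) m + F

(A) m + F: m [M] and F [L M T^-2] — different dimensions cannot be added/subtracted ✗
(B) ma + F: ma [L M T^-2] and F [L M T^-2] — same dimensions ✓
(C) F₁ − F₂: F₁ [L M T^-2] and F₂ [L M T^-2] — same dimensions ✓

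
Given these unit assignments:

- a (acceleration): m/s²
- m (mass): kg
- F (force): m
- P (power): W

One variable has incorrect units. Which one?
F

The variable F (force) should have units N, not m.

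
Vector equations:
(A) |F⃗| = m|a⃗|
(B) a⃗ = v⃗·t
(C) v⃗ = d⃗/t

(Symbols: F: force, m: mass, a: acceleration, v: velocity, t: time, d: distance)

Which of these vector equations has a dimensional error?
(B) a⃗ = v⃗·t

(A) |F⃗| = m|a⃗|: LHS [L M T^-2], RHS [L M T^-2] ✓ — magnitudes of vectors are scalars
(B) a⃗ = v⃗·t: LHS [L T^-2], RHS [L] ✗ — acceleration is velocity per time; should be v⃗/t
(C) v⃗ = d⃗/t: LHS [L T^-1], RHS [L T^-1] ✓ — displacement (vector) divided by time (scalar)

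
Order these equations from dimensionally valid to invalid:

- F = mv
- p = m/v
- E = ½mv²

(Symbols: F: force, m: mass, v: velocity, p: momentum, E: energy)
Dimensionally correct: E = ½mv²
Dimensionally incorrect: F = mv, p = m/v
Ordered (correct first, then incorrect): E = ½mv², F = mv, p = m/v

- F = mv: LHS [L M T^-2], RHS [L M T^-1] → incorrect ✗
- p = m/v: LHS [L M T^-1], RHS [L^-1 M T] → incorrect ✗
- E = ½mv²: LHS [L^2 M T^-2], RHS [L^2 M T^-2] → correct ✓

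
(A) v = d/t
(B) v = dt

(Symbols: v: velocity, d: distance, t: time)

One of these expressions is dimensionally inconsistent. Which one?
(B)

(A) v = d/t: LHS [L T^-1], RHS [L T^-1] ✓
(B) v = dt: LHS [L T^-1], RHS [L T] ✗

Expression (B) v = dt is dimensionally incorrect.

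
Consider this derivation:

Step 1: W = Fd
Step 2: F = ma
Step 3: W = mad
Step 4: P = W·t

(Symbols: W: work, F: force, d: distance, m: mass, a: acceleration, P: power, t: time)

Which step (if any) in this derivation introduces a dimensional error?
Step 4

Step 1: W = Fd → LHS [L^2 M T^-2], RHS [L^2 M T^-2] ✓
Step 2: F = ma → LHS [L M T^-2], RHS [L M T^-2] ✓
Step 3: W = mad → LHS [L^2 M T^-2], RHS [L^2 M T^-2] ✓
Step 4: P = W·t → LHS [L^2 M T^-3], RHS [L^2 M T^-1] ✗

The first dimensional inconsistency appears in step 4: P = W·t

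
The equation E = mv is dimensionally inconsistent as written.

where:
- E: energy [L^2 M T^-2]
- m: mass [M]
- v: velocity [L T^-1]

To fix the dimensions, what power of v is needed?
The exponent of v should be 2: E = mv^2

The LHS E has dimensions [L^2 M T^-2]; v has dimensions [L T^-1].
As written, the RHS mv (exponent 1 on v) has dimensions [L M T^-1], which does not match.
With exponent 2, the RHS mv^2 has dimensions [L^2 M T^-2], matching the LHS.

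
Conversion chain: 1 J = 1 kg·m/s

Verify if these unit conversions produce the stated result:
The chain is incorrect (it contains an error).

Incorrect: Joule is kg·m²/s², not kg·m/s (that is momentum)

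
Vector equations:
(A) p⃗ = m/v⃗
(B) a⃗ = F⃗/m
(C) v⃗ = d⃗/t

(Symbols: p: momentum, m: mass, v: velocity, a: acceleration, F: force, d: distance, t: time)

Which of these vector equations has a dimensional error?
(A) p⃗ = m/v⃗

(A) p⃗ = m/v⃗: LHS [L M T^-1], RHS [L^-1 M T] ✗ — momentum is mass times velocity; should be mv⃗ (and division by a vector is undefined)
(B) a⃗ = F⃗/m: LHS [L T^-2], RHS [L T^-2] ✓ — force (vector) divided by mass (scalar)
(C) v⃗ = d⃗/t: LHS [L T^-1], RHS [L T^-1] ✓ — displacement (vector) divided by time (scalar)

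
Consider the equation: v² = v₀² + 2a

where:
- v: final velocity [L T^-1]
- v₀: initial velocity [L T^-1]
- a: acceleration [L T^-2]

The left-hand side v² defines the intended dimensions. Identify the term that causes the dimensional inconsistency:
The term 2a

Checking each RHS term against the LHS:
- v₀²: [L^2 T^-2] — matches v² [L^2 T^-2] ✓
- 2a: [L T^-2] — does NOT match v² [L^2 T^-2] ✗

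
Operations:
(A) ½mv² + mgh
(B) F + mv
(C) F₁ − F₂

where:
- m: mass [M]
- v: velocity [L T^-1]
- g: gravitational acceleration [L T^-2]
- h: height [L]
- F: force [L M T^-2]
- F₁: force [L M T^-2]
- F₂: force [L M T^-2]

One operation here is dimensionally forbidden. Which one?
(B) F + mv

(A) ½mv² + mgh: ½mv² [L^2 M T^-2] and mgh [L^2 M T^-2] — same dimensions ✓
(B) F + mv: F [L M T^-2] and mv [L M T^-1] — different dimensions cannot be added/subtracted ✗
(C) F₁ − F₂: F₁ [L M T^-2] and F₂ [L M T^-2] — same dimensions ✓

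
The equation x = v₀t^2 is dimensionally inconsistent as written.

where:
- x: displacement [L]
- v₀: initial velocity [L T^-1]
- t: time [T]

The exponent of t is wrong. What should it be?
The exponent of t should be 1: x = v₀t

The LHS x has dimensions [L]; t has dimensions [T].
As written, the RHS v₀t^2 (exponent 2 on t) has dimensions [L T], which does not match.
With exponent 1, the RHS v₀t has dimensions [L], matching the LHS.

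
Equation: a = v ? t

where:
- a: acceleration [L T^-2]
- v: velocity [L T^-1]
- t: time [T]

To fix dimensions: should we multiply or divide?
division (÷): a = v ÷ t

a [L T^-2]; v [L T^-1]; t [T].
v × t → [L] ✗
v ÷ t → [L T^-2] ✓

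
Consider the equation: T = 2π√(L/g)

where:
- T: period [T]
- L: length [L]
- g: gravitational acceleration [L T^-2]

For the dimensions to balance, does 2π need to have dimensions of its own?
No

T has dimensions [T] and √(L/g) already has dimensions [T], so the equation balances without 2π contributing any dimensions. 2π is a pure (dimensionless) number; changing or removing it would not affect dimensional consistency.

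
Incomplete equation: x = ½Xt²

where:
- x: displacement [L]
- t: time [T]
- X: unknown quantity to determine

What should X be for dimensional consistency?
X = a (acceleration), dimensions [L T^-2]

x has dimensions [L]; the rest of the RHS (½ t²) has dimensions [T^2].
So X must have dimensions [L T^-2] — X = a (acceleration).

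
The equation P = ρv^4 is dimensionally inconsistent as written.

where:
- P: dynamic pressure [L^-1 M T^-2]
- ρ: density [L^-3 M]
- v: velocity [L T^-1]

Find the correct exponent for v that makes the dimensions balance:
The exponent of v should be 2: P = ρv^2

The LHS P has dimensions [L^-1 M T^-2]; v has dimensions [L T^-1].
As written, the RHS ρv^4 (exponent 4 on v) has dimensions [L M T^-4], which does not match.
With exponent 2, the RHS ρv^2 has dimensions [L^-1 M T^-2], matching the LHS.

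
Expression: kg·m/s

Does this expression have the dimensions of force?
No

The expression kg·m/s has dimensions [L M T^-1], but force has dimensions [L M T^-2].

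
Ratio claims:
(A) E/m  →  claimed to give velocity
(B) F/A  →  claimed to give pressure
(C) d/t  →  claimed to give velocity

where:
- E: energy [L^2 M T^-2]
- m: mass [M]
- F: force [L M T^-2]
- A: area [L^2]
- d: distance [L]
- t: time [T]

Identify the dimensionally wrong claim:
(A) E/m does not give velocity

(A) E/m: [L^2 T^-2] ≠ velocity [L T^-1] ✗
(B) F/A: [L^-1 M T^-2] = pressure [L^-1 M T^-2] ✓
(C) d/t: [L T^-1] = velocity [L T^-1] ✓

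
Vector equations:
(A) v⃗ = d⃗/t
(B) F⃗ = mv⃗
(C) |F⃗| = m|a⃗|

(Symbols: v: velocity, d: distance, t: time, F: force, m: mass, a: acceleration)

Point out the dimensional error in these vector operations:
(B) F⃗ = mv⃗

(A) v⃗ = d⃗/t: LHS [L T^-1], RHS [L T^-1] ✓ — displacement (vector) divided by time (scalar)
(B) F⃗ = mv⃗: LHS [L M T^-2], RHS [L M T^-1] ✗ — mass times velocity is momentum, not force; should be ma⃗
(C) |F⃗| = m|a⃗|: LHS [L M T^-2], RHS [L M T^-2] ✓ — magnitudes of vectors are scalars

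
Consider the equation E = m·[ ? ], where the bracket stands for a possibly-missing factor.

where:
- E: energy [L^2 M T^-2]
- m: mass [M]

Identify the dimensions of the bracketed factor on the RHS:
[L^2 T^-2] — velocity squared (e.g. v²)

E has dimensions [L^2 M T^-2]; m has dimensions [M].
The bracketed factor must supply [L^2 M T^-2] / [M] = [L^2 T^-2].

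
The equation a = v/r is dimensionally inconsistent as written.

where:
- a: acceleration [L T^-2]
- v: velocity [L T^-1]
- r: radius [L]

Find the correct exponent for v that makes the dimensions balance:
The exponent of v should be 2: a = v^2/r

The LHS a has dimensions [L T^-2]; v has dimensions [L T^-1].
As written, the RHS v/r (exponent 1 on v) has dimensions [T^-1], which does not match.
With exponent 2, the RHS v^2/r has dimensions [L T^-2], matching the LHS.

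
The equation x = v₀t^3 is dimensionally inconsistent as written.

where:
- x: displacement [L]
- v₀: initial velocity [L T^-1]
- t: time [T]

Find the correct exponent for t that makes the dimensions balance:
The exponent of t should be 1: x = v₀t

The LHS x has dimensions [L]; t has dimensions [T].
As written, the RHS v₀t^3 (exponent 3 on t) has dimensions [L T^2], which does not match.
With exponent 1, the RHS v₀t has dimensions [L], matching the LHS.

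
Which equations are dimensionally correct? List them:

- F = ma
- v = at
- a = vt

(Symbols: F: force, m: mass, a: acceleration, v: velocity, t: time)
Dimensionally correct: F = ma, v = at
Dimensionally incorrect: a = vt
Ordered (correct first, then incorrect): F = ma, v = at, a = vt

- F = ma: LHS [L M T^-2], RHS [L M T^-2] → correct ✓
- v = at: LHS [L T^-1], RHS [L T^-1] → correct ✓
- a = vt: LHS [L T^-2], RHS [L] → incorrect ✗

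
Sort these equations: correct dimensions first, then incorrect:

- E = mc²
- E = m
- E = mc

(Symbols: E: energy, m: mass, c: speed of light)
Dimensionally correct: E = mc²
Dimensionally incorrect: E = m, E = mc
Ordered (correct first, then incorrect): E = mc², E = m, E = mc

- E = mc²: LHS [L^2 M T^-2], RHS [L^2 M T^-2] → correct ✓
- E = m: LHS [L^2 M T^-2], RHS [M] → incorrect ✗
- E = mc: LHS [L^2 M T^-2], RHS [L M T^-1] → incorrect ✗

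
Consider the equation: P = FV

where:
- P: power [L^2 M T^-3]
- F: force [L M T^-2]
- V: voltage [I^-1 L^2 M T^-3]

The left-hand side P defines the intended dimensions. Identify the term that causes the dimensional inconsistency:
The right-hand side term FV

P has dimensions [L^2 M T^-3], but FV has dimensions [I^-1 L^3 M^2 T^-5], so the term FV is dimensionally wrong for P.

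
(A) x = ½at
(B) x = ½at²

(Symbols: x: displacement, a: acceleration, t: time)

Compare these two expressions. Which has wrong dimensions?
(A)

(A) x = ½at: LHS [L], RHS [L T^-1] ✗
(B) x = ½at²: LHS [L], RHS [L] ✓

Expression (A) x = ½at is dimensionally incorrect.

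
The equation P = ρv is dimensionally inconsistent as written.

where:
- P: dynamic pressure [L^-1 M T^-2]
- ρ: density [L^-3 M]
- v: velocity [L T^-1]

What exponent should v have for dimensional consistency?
The exponent of v should be 2: P = ρv^2

The LHS P has dimensions [L^-1 M T^-2]; v has dimensions [L T^-1].
As written, the RHS ρv (exponent 1 on v) has dimensions [L^-2 M T^-1], which does not match.
With exponent 2, the RHS ρv^2 has dimensions [L^-1 M T^-2], matching the LHS.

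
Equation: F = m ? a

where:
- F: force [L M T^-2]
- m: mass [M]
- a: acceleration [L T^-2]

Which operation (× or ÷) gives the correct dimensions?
multiplication (×): F = m × a

F [L M T^-2]; m [M]; a [L T^-2].
m × a → [L M T^-2] ✓
m ÷ a → [L^-1 M T^2] ✗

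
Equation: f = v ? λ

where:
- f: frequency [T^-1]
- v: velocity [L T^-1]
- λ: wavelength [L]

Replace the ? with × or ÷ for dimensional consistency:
division (÷): f = v ÷ λ

f [T^-1]; v [L T^-1]; λ [L].
v × λ → [L^2 T^-1] ✗
v ÷ λ → [T^-1] ✓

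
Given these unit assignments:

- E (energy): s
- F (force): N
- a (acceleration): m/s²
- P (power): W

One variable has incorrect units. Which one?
E

The variable E (energy) should have units J, not s.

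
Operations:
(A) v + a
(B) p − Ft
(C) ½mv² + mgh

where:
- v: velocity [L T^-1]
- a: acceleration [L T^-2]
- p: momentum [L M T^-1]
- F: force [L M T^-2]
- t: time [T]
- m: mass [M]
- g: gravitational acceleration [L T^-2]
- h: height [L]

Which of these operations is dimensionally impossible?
(A) v + a

(A) v + a: v [L T^-1] and a [L T^-2] — different dimensions cannot be added/subtracted ✗
(B) p − Ft: p [L M T^-1] and Ft [L M T^-1] — same dimensions ✓
(C) ½mv² + mgh: ½mv² [L^2 M T^-2] and mgh [L^2 M T^-2] — same dimensions ✓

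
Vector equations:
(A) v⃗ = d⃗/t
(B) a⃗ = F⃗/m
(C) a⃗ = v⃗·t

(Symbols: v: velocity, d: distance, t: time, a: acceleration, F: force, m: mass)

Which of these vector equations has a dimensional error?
(C) a⃗ = v⃗·t

(A) v⃗ = d⃗/t: LHS [L T^-1], RHS [L T^-1] ✓ — displacement (vector) divided by time (scalar)
(B) a⃗ = F⃗/m: LHS [L T^-2], RHS [L T^-2] ✓ — force (vector) divided by mass (scalar)
(C) a⃗ = v⃗·t: LHS [L T^-2], RHS [L] ✗ — acceleration is velocity per time; should be v⃗/t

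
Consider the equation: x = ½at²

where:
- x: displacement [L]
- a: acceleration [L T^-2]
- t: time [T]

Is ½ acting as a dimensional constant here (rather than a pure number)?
No

x has dimensions [L] and at² already has dimensions [L], so the equation balances without ½ contributing any dimensions. ½ is a pure (dimensionless) number; changing or removing it would not affect dimensional consistency.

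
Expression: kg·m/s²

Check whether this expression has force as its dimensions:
Yes

The expression kg·m/s² has dimensions [L M T^-2], which is exactly force [L M T^-2].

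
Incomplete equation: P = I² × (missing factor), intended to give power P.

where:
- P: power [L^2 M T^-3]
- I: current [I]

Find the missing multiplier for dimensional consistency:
R (resistance), dimensions [I^-2 L^2 M T^-3]

P has dimensions [L^2 M T^-3] and I² has dimensions [I^2].
The missing factor must have dimensions [L^2 M T^-3] / [I^2] = [I^-2 L^2 M T^-3], i.e. resistance (R).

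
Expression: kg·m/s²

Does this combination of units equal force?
Yes

The expression kg·m/s² has dimensions [L M T^-2], which is exactly force [L M T^-2].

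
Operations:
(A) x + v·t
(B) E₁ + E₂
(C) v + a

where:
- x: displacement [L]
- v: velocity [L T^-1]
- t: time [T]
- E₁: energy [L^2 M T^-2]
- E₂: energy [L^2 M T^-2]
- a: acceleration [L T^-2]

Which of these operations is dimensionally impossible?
(C) v + a

(A) x + v·t: x [L] and v·t [L] — same dimensions ✓
(B) E₁ + E₂: E₁ [L^2 M T^-2] and E₂ [L^2 M T^-2] — same dimensions ✓
(C) v + a: v [L T^-1] and a [L T^-2] — different dimensions cannot be added/subtracted ✗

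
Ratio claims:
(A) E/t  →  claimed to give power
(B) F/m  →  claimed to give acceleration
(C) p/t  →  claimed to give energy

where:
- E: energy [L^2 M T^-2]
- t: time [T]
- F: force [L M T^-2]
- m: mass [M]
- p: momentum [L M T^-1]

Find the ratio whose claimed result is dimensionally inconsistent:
(C) p/t does not give energy

(A) E/t: [L^2 M T^-3] = power [L^2 M T^-3] ✓
(B) F/m: [L T^-2] = acceleration [L T^-2] ✓
(C) p/t: [L M T^-2] ≠ energy [L^2 M T^-2] ✗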